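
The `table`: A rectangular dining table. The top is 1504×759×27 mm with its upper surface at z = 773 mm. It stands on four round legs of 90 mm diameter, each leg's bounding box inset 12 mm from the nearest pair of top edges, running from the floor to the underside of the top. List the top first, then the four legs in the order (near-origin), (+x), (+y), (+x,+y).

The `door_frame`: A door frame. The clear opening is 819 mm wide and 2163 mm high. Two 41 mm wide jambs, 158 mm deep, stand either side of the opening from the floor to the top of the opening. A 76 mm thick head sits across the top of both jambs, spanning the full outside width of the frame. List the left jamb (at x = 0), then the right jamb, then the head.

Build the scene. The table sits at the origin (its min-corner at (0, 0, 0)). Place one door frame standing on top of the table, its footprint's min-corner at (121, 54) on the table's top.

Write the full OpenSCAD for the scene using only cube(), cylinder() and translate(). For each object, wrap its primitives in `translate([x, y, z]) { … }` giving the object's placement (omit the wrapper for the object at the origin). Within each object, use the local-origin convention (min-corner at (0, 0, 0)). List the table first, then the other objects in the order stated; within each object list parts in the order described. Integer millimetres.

translate([0, 0, 746]) cube([1504, 759, 27]);
translate([57, 57, 0]) cylinder(h = 746, r = 45);
translate([1447, 57, 0]) cylinder(h = 746, r = 45);
translate([57, 702, 0]) cylinder(h = 746, r = 45);
translate([1447, 702, 0]) cylinder(h = 746, r = 45);
translate([121, 54, 773]) {
  cube([41, 158, 2163]);
  translate([860, 0, 0]) cube([41, 158, 2163]);
  translate([0, 0, 2163]) cube([901, 158, 76]);
}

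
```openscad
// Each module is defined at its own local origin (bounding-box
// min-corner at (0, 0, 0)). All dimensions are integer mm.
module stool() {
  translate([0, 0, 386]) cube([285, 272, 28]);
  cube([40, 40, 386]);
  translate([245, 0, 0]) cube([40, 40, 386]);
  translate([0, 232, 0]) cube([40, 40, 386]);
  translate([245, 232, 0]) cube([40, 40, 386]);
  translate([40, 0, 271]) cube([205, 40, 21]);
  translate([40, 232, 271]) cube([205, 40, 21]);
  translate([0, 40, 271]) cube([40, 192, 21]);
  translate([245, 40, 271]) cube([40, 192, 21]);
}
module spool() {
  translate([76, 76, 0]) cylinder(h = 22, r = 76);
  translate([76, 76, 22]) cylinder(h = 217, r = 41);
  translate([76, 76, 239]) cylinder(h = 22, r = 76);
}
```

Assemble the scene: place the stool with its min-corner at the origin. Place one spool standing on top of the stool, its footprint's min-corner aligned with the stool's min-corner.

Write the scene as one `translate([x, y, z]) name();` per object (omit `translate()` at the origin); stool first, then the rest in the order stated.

stool();
translate([0, 0, 414]) spool();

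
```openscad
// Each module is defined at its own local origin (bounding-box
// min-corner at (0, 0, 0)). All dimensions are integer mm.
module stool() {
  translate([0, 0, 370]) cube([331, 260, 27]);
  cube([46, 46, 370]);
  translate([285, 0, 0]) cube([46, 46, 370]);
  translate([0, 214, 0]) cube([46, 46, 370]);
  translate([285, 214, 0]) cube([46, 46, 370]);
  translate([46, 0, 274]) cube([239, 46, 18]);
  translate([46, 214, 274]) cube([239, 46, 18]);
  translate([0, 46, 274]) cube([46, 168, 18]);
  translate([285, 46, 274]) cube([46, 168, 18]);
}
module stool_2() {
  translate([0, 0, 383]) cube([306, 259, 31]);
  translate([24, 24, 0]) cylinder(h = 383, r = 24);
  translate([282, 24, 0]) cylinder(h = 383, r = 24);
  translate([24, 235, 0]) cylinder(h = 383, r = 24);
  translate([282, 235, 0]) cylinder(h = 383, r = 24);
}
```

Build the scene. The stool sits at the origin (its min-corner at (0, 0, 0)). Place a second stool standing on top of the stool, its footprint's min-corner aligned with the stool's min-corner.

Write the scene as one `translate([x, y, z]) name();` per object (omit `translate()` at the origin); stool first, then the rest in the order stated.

stool();
translate([0, 0, 397]) stool_2();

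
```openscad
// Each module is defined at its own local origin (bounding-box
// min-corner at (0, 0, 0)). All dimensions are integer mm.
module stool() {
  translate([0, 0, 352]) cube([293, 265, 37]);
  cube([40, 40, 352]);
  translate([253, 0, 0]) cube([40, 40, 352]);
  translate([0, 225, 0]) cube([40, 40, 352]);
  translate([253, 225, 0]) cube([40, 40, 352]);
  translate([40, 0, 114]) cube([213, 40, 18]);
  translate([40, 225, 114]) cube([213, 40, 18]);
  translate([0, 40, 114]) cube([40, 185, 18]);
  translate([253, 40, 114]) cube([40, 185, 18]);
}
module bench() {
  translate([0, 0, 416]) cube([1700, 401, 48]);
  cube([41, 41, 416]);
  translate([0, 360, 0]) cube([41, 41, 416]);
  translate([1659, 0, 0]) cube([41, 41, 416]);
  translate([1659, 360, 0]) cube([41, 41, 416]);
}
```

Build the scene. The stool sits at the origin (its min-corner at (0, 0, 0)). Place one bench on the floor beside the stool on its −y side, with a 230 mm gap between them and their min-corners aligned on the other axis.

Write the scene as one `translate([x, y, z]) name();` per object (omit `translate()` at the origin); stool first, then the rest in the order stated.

stool();
translate([0, -631, 0]) bench();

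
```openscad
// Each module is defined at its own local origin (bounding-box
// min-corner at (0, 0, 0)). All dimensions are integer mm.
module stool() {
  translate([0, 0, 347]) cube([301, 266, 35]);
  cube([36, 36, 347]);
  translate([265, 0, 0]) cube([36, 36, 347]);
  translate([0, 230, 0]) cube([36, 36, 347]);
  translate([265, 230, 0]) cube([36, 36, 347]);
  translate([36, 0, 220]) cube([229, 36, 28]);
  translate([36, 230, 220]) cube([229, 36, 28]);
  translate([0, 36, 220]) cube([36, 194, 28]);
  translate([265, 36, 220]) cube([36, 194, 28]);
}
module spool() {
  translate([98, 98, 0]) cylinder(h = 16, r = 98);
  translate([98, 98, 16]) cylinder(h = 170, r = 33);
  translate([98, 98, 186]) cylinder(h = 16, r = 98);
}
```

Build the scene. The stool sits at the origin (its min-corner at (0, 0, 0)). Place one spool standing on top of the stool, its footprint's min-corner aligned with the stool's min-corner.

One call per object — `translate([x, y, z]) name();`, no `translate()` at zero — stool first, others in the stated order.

stool();
translate([0, 0, 382]) spool();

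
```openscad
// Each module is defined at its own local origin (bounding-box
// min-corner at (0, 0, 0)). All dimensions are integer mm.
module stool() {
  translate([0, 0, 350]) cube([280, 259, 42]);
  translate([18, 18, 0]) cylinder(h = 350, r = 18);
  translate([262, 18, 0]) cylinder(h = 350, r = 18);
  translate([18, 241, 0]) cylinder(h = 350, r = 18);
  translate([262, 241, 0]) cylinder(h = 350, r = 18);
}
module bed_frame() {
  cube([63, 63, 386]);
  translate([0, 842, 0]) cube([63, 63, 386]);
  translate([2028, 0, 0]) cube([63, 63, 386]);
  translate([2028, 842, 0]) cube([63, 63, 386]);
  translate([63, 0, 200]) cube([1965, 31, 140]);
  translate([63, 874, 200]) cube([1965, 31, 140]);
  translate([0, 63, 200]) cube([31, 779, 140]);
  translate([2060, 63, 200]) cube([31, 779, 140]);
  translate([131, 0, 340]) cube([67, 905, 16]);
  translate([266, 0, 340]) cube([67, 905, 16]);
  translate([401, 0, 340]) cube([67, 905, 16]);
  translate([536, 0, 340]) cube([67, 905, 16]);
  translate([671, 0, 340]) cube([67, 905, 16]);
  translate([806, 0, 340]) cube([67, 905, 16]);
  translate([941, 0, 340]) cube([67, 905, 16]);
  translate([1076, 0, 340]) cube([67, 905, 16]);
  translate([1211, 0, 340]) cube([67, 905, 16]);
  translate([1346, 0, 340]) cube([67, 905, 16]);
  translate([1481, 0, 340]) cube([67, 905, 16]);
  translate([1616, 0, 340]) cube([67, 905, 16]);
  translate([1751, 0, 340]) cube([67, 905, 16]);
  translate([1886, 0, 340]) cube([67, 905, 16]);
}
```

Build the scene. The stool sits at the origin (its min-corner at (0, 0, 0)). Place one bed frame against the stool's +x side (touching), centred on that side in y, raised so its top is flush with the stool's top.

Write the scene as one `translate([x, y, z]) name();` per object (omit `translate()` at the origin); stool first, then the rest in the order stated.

stool();
translate([280, -323, 6]) bed_frame();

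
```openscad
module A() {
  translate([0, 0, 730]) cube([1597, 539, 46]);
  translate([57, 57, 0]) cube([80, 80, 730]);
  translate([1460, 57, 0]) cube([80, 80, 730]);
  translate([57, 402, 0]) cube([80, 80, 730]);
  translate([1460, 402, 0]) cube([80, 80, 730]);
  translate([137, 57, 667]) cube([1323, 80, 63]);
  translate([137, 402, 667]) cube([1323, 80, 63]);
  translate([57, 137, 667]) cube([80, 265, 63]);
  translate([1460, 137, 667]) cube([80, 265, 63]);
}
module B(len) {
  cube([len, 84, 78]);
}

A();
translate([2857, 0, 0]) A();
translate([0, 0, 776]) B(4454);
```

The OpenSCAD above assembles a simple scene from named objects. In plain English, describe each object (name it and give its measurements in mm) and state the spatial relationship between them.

A is a rectangular dining table. The top is 1597×539×46 mm with its upper surface at z = 776 mm. It stands on four 80×80 mm square legs, each inset 57 mm from the nearest pair of top edges, running from the floor to the underside of the top. Four apron rails, 80 mm thick and 63 mm tall, run between adjacent legs with their top edges flush with the underside of the top and their outer faces flush with the legs' outer faces.

B is a rectangular beam 4454 mm long (x), 84 mm deep (y), 78 mm thick (z).

The beam spans the tops of two tables placed 1260 mm apart, resting at z = 776 mm.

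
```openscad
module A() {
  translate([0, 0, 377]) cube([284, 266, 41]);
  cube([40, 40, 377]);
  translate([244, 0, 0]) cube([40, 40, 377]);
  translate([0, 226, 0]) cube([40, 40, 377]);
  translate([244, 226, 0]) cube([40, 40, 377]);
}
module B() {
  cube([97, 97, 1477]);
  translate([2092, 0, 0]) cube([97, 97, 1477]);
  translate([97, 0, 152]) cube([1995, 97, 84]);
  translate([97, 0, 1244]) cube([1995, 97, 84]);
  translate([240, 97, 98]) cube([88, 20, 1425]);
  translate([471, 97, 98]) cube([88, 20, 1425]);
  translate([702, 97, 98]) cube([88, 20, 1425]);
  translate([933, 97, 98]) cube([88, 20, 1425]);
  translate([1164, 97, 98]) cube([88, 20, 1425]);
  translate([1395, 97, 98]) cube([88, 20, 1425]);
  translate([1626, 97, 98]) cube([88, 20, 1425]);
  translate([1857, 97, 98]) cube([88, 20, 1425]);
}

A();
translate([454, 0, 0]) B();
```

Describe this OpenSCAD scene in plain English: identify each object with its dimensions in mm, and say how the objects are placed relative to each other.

A is a four-legged stool. The seat is 284×266 mm, 41 mm thick, top at z = 418 mm. It stands on four square legs, each 40×40 mm in cross-section, from z = 0 to the seat underside, each flush with a corner of the seat.

B is a fence section. Two 97×97 mm posts, 1477 mm tall, stand on the floor with a clear span of 1995 mm between their inner faces. Two horizontal rails of 97×84 mm section span the gap between the posts with their undersides at z = 152 mm and z = 1244 mm, flush with the posts' −y face. 8 pickets, each 88 mm wide, 20 mm thick and 1425 mm tall, are fixed to the +y face of the rails with their bottoms at z = 98 mm, evenly spaced across the span with equal gaps (rounded down to the nearest mm) at the −x end and between each pair — any rounding remainder accumulates at the +x end.

The fence section is on the floor beside the stool on its +x side.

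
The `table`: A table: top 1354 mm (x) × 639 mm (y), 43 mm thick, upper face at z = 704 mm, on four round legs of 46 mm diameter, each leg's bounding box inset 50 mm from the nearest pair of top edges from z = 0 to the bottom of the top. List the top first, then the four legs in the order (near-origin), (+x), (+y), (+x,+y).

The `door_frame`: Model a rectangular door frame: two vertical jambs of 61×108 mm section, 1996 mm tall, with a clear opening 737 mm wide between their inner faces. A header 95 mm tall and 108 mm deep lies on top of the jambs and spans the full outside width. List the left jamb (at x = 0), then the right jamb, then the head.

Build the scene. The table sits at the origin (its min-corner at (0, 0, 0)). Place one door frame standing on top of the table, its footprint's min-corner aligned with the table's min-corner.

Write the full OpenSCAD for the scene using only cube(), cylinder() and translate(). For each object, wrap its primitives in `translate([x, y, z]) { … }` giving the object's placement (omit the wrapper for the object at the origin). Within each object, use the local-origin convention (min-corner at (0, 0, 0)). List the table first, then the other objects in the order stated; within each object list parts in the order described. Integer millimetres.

translate([0, 0, 661]) cube([1354, 639, 43]);
translate([73, 73, 0]) cylinder(h = 661, r = 23);
translate([1281, 73, 0]) cylinder(h = 661, r = 23);
translate([73, 566, 0]) cylinder(h = 661, r = 23);
translate([1281, 566, 0]) cylinder(h = 661, r = 23);
translate([0, 0, 704]) {
  cube([61, 108, 1996]);
  translate([798, 0, 0]) cube([61, 108, 1996]);
  translate([0, 0, 1996]) cube([859, 108, 95]);
}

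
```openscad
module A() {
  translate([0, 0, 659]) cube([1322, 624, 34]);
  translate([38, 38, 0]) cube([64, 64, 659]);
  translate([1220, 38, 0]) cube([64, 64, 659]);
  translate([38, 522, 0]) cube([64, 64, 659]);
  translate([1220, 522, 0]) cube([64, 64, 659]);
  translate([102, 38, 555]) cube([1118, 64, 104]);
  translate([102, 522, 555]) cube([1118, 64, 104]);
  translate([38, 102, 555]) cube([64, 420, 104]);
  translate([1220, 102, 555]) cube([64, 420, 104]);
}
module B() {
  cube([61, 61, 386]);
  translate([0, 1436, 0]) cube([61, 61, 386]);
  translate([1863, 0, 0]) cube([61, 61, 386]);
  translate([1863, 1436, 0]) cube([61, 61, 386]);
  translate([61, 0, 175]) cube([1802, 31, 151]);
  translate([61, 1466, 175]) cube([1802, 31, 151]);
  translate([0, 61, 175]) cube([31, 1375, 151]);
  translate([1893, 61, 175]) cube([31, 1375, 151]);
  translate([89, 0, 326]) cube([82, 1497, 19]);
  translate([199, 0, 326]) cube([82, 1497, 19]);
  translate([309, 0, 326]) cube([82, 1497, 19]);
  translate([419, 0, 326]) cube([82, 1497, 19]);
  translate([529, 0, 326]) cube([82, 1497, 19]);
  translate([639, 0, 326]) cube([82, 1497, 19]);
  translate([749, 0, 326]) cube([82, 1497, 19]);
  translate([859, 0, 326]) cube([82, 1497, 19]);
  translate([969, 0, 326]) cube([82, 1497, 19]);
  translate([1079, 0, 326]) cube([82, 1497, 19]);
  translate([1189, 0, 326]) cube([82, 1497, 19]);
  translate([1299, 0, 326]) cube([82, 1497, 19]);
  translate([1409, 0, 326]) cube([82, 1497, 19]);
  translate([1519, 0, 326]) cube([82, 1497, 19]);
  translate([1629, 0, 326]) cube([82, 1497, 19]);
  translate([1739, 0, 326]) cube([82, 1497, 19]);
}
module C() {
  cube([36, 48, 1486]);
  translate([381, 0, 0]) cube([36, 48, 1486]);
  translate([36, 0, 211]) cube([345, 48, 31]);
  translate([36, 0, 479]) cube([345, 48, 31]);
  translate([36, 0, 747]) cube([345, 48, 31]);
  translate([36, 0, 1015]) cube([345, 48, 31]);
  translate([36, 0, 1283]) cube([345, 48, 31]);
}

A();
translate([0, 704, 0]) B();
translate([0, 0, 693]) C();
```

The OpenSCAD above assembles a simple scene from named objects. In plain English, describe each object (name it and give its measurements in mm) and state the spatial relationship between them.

A is a table with a 1322×624 mm rectangular top, 34 mm thick, top surface at z = 693 mm, supported by four 64×64 mm square legs, each inset 38 mm from the nearest pair of top edges, running from the floor. Four apron rails, 64 mm thick and 104 mm tall, run between adjacent legs with their top edges flush with the underside of the top and their outer faces flush with the legs' outer faces.

B is a bed frame 1924 mm long (x) by 1497 mm wide (y). Four 61×61 mm corner posts, 386 mm tall, at the corners of the footprint. Four rails of 31 mm thickness and 151 mm height run between adjacent posts with their undersides at z = 175 mm, their outer faces flush with the outside of the frame (the two x-running rails run between the posts' inner faces; the two y-running rails run between the posts' inner faces). 16 slats, each 82 mm wide (x) and 19 mm thick, lie across the top of the two x-running rails, running the full 1497 mm width of the frame in y; the slats are evenly spaced along x between the inner faces of the end posts with equal gaps (rounded down to the nearest mm) at the −x end and between each pair — any rounding remainder accumulates at the +x end.

C is a straight ladder. Two 36×48 mm vertical rails, 1486 mm tall, stand 417 mm apart (outside-to-outside) with their front faces coplanar on the −y side. 5 rungs, each 48 mm deep and 31 mm tall, span between the inner faces of the rails, front faces flush with the rails. The lowest rung's underside is at z = 211 mm and rungs are spaced 268 mm apart (underside to underside).

The bed frame is on the floor beside the table on its +y side. The ladder is on top of the table.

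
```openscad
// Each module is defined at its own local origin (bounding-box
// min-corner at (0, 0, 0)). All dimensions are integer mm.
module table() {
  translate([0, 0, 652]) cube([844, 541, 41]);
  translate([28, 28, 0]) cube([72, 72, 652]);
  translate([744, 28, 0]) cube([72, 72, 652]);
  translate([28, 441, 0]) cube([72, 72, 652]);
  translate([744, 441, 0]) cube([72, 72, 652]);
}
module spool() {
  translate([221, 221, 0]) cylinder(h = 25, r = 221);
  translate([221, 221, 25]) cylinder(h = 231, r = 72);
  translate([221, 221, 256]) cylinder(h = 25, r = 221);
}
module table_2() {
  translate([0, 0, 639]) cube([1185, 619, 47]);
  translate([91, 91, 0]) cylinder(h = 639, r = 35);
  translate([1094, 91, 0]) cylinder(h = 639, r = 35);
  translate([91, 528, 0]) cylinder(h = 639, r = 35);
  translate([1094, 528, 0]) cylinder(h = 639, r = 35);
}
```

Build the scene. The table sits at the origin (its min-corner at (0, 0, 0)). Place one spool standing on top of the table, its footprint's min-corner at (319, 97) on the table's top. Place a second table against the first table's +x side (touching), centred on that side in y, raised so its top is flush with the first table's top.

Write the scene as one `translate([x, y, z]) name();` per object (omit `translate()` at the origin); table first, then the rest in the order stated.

table();
translate([319, 97, 693]) spool();
translate([844, -39, 7]) table_2();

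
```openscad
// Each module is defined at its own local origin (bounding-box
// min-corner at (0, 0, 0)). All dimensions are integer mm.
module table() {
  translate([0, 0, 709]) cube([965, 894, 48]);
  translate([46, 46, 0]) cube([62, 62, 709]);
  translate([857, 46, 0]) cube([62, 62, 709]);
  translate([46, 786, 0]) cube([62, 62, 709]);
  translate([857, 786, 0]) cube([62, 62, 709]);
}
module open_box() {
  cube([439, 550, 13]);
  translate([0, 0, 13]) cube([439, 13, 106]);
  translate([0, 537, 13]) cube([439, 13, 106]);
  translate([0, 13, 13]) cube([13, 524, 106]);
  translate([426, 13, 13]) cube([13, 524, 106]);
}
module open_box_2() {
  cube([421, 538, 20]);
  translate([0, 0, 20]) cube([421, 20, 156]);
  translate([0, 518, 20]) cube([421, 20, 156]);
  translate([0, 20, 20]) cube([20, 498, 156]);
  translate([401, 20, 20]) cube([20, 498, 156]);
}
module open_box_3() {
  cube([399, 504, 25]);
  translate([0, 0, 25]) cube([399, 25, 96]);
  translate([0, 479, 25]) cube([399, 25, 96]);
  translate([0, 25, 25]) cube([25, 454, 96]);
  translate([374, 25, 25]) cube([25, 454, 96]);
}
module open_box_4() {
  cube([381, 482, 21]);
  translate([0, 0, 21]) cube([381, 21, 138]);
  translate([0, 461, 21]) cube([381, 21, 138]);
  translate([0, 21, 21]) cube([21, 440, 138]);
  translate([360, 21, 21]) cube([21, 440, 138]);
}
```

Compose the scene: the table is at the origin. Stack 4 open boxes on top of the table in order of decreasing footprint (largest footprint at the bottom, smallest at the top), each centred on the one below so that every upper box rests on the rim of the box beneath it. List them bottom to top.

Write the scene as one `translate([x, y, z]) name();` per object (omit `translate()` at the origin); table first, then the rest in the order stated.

table();
translate([263, 172, 757]) open_box();
translate([272, 178, 876]) open_box_2();
translate([283, 195, 1052]) open_box_3();
translate([292, 206, 1173]) open_box_4();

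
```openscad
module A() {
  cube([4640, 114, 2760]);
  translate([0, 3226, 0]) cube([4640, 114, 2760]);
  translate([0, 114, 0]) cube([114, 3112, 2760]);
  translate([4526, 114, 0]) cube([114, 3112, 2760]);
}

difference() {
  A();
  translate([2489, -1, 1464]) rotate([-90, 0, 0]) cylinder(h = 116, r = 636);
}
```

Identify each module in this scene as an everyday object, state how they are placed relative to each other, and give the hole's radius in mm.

The subtracted cylinder has r = 636 mm.

A is a house frame. The house frame has a circular hole through its front wall. The hole's radius is 636 mm.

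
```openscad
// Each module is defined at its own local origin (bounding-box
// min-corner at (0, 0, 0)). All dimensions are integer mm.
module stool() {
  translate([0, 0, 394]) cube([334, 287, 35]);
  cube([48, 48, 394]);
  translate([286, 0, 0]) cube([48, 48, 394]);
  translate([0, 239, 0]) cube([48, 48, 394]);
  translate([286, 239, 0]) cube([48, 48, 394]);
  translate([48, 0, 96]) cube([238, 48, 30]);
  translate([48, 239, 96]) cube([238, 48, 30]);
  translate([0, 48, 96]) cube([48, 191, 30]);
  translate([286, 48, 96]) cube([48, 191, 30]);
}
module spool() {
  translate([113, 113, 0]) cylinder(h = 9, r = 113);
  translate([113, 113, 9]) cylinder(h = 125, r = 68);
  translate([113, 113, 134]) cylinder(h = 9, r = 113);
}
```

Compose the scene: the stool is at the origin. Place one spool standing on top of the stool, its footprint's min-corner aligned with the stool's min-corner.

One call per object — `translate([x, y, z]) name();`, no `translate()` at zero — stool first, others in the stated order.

stool();
translate([0, 0, 429]) spool();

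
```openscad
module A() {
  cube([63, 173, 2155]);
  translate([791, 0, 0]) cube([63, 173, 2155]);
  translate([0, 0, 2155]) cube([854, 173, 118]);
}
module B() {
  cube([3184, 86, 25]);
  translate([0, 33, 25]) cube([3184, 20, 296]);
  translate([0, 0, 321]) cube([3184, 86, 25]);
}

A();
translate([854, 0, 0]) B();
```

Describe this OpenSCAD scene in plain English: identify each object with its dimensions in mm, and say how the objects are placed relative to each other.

A is a door frame. The clear opening is 728 mm wide and 2155 mm high. Two 63 mm wide jambs, 173 mm deep, stand either side of the opening from the floor to the top of the opening. A 118 mm thick head sits across the top of both jambs, spanning the full outside width of the frame.

B is an I-beam lying along x, 3184 mm long. Overall section height 346 mm. Two flanges 86 mm wide (y) and 25 mm thick, one on the floor and one at the top; a web 20 mm thick runs between them, centred on the flange width.

The I-beam is against the door frame's +x side, with their −y faces flush.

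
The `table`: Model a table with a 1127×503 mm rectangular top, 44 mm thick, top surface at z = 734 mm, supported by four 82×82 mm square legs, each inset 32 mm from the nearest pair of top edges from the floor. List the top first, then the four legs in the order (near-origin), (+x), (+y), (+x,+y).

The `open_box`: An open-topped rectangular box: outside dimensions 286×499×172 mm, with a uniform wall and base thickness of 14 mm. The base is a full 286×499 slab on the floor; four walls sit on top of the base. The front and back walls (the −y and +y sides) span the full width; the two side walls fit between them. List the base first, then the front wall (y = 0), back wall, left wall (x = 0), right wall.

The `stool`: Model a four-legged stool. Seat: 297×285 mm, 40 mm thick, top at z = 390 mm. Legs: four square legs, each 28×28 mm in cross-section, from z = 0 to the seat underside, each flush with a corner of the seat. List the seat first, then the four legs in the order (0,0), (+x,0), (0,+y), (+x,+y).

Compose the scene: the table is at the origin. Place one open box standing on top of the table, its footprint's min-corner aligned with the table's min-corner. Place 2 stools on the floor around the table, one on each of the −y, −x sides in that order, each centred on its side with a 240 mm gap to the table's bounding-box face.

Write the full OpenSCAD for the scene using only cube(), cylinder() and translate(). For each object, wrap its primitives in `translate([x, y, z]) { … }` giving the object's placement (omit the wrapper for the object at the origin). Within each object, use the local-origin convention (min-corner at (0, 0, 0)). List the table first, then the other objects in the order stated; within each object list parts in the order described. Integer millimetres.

translate([0, 0, 690]) cube([1127, 503, 44]);
translate([32, 32, 0]) cube([82, 82, 690]);
translate([1013, 32, 0]) cube([82, 82, 690]);
translate([32, 389, 0]) cube([82, 82, 690]);
translate([1013, 389, 0]) cube([82, 82, 690]);
translate([0, 0, 734]) {
  cube([286, 499, 14]);
  translate([0, 0, 14]) cube([286, 14, 158]);
  translate([0, 485, 14]) cube([286, 14, 158]);
  translate([0, 14, 14]) cube([14, 471, 158]);
  translate([272, 14, 14]) cube([14, 471, 158]);
}
translate([415, -525, 0]) {
  translate([0, 0, 350]) cube([297, 285, 40]);
  cube([28, 28, 350]);
  translate([269, 0, 0]) cube([28, 28, 350]);
  translate([0, 257, 0]) cube([28, 28, 350]);
  translate([269, 257, 0]) cube([28, 28, 350]);
}
translate([-537, 109, 0]) {
  translate([0, 0, 350]) cube([297, 285, 40]);
  cube([28, 28, 350]);
  translate([269, 0, 0]) cube([28, 28, 350]);
  translate([0, 257, 0]) cube([28, 28, 350]);
  translate([269, 257, 0]) cube([28, 28, 350]);
}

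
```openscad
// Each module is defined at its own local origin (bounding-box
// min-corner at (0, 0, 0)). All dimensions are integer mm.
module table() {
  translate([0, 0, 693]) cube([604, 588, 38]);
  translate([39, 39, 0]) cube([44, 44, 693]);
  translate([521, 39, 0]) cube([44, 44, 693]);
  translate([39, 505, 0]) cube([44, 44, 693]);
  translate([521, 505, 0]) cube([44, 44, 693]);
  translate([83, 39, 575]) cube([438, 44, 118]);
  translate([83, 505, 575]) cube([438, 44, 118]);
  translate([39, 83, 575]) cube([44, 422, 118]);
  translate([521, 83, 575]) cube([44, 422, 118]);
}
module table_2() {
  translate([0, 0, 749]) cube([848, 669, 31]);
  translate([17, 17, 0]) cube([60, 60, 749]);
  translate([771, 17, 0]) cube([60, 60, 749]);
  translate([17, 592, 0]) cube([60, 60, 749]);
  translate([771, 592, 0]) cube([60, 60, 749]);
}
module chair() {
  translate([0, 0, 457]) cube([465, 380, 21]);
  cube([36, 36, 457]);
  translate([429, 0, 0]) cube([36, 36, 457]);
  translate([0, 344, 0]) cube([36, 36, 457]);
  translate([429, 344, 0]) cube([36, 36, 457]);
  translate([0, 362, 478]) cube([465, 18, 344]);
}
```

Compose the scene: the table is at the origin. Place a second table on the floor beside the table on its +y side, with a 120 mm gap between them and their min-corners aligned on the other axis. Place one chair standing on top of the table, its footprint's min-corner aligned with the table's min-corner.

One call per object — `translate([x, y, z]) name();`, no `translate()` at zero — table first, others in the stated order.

table();
translate([0, 708, 0]) table_2();
translate([0, 0, 731]) chair();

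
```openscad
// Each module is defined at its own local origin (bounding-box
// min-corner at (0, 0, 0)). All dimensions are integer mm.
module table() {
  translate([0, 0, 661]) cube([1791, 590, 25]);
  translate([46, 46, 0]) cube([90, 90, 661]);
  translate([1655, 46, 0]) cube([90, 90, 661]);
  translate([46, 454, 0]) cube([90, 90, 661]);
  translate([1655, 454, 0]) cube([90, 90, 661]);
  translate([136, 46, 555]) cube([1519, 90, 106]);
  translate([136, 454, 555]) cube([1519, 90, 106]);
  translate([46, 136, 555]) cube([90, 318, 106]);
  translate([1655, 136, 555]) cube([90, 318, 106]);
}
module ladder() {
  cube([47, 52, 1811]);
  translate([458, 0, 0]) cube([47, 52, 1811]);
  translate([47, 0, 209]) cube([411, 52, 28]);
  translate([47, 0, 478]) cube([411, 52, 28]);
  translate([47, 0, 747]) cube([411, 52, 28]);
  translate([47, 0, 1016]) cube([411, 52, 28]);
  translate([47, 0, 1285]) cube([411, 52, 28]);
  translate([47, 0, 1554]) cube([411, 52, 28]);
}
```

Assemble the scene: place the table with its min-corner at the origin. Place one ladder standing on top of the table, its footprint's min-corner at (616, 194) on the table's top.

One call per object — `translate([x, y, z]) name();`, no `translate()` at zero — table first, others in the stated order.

table();
translate([616, 194, 686]) ladder();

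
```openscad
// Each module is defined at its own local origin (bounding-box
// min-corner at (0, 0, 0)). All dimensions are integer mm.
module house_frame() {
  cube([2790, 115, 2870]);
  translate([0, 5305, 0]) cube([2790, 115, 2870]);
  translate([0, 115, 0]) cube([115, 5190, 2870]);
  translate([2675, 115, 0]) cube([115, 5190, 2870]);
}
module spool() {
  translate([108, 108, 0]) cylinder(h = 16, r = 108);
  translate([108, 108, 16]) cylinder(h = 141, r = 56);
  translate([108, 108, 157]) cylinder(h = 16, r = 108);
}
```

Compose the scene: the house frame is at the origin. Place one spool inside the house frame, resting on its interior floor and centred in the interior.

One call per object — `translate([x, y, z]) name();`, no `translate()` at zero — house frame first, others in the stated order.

house_frame();
translate([1287, 2602, 0]) spool();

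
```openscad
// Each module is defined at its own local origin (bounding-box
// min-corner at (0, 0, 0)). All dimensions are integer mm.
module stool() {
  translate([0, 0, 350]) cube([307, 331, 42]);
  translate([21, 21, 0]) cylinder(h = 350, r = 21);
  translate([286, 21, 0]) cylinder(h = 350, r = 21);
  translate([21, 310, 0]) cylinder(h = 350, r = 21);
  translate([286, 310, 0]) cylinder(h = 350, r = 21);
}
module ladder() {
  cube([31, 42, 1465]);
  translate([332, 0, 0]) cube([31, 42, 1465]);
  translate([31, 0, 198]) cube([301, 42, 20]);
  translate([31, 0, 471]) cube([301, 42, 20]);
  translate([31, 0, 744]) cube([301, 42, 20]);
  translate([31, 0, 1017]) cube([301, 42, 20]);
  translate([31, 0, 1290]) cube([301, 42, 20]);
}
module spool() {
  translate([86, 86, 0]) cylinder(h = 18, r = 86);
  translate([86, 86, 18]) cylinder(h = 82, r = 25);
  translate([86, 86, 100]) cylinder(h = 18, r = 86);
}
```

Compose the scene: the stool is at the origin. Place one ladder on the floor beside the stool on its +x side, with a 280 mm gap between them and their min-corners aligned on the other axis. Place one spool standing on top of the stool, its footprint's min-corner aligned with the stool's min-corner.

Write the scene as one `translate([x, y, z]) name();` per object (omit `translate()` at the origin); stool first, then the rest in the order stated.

stool();
translate([587, 0, 0]) ladder();
translate([0, 0, 392]) spool();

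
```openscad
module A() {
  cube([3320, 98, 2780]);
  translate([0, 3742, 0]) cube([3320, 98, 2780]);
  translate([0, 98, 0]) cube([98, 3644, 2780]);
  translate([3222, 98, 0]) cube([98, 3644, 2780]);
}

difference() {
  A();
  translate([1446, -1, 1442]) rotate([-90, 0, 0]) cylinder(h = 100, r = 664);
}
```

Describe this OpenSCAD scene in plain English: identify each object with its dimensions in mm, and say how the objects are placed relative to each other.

A is a box-shaped house frame (walls only): outside footprint 3320×3840 mm, wall height 2780 mm, wall thickness 98 mm. The two y-facing walls run the full x-width; the two x-facing walls fit between the inner faces of the y-facing walls.

The house frame has a circular hole of radius 664 mm through its front wall, centred at (x = 1446, z = 1442).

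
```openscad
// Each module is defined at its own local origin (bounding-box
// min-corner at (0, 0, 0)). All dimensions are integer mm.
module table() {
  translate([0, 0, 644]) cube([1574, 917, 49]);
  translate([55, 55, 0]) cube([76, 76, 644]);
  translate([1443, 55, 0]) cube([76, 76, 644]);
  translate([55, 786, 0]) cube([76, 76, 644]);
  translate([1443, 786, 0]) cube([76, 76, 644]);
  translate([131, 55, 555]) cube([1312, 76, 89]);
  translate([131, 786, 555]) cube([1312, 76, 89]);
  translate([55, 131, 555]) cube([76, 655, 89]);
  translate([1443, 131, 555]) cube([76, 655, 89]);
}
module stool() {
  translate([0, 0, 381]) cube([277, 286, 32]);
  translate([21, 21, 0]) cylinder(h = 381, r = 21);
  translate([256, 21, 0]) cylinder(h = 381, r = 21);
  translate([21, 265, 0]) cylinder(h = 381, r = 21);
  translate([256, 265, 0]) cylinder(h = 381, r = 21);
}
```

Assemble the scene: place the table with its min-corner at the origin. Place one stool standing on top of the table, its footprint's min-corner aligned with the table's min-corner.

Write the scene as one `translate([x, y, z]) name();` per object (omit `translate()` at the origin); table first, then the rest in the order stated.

table();
translate([0, 0, 693]) stool();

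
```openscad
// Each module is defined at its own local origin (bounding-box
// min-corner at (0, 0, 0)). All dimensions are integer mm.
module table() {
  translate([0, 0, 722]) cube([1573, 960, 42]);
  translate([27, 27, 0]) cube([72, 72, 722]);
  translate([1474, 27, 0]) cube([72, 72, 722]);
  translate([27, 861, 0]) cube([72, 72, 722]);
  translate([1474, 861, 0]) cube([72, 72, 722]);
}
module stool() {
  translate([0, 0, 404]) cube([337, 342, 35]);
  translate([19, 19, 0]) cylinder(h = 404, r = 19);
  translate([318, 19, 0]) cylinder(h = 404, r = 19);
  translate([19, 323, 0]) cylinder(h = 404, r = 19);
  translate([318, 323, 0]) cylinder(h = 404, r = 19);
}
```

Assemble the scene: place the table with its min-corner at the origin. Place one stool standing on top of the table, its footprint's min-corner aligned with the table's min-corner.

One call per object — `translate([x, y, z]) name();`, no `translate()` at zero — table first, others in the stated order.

table();
translate([0, 0, 764]) stool();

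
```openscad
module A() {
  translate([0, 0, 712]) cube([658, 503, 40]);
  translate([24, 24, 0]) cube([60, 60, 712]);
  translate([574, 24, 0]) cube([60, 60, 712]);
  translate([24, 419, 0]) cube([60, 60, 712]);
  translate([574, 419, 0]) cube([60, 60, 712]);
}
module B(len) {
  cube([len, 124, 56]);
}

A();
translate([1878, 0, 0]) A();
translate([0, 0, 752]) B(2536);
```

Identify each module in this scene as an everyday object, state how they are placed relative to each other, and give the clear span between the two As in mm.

Second table starts at x = 1878; first ends at x = 658; clear span = 1878 − 658 = 1220 mm.

A is a table. B is a beam. A beam spans the tops of two tables. The clear span between the two tables is 1220 mm.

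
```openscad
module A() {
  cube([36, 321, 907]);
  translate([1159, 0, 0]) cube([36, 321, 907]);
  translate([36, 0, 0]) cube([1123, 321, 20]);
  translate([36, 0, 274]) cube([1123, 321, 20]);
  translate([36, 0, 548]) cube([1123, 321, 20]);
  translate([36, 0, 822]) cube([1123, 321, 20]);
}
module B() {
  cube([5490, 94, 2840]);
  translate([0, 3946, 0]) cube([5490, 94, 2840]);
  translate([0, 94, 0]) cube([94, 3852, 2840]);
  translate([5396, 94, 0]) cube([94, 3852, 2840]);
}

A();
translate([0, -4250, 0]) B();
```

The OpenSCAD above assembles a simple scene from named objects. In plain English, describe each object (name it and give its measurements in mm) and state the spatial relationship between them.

A is an open bookshelf. Two side panels, each 36 mm thick, 321 mm deep and 907 mm tall, stand 1195 mm apart (outside-to-outside). Between them sit 4 shelves, each 20 mm thick and 321 mm deep, spanning the full gap between the sides. The bottom shelf rests on the floor (its underside at z = 0) and the clear gap between one shelf's top and the next shelf's underside is 254 mm.

B is a box-shaped house frame (walls only): outside footprint 5490×4040 mm, wall height 2840 mm, wall thickness 94 mm. The two y-facing walls run the full x-width; the two x-facing walls fit between the inner faces of the y-facing walls.

The house frame is on the floor beside the bookshelf on its −y side.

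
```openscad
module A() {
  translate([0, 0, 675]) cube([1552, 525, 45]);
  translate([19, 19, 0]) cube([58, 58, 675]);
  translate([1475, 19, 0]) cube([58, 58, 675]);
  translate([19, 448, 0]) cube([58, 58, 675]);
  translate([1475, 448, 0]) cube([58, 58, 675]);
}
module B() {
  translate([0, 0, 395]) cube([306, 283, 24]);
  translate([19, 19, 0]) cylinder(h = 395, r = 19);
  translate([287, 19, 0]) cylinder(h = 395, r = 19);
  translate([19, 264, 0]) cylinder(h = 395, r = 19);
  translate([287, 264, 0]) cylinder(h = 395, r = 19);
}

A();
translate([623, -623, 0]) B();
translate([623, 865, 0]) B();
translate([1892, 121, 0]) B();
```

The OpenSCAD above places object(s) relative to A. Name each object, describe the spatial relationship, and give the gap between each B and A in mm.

A is a table. B is a stool. Three stools sit around the table at the −y, +y, +x sides. The gap between each stool and the table is 340 mm.

Each stool's nearest face is 340 mm from the table's bounding box.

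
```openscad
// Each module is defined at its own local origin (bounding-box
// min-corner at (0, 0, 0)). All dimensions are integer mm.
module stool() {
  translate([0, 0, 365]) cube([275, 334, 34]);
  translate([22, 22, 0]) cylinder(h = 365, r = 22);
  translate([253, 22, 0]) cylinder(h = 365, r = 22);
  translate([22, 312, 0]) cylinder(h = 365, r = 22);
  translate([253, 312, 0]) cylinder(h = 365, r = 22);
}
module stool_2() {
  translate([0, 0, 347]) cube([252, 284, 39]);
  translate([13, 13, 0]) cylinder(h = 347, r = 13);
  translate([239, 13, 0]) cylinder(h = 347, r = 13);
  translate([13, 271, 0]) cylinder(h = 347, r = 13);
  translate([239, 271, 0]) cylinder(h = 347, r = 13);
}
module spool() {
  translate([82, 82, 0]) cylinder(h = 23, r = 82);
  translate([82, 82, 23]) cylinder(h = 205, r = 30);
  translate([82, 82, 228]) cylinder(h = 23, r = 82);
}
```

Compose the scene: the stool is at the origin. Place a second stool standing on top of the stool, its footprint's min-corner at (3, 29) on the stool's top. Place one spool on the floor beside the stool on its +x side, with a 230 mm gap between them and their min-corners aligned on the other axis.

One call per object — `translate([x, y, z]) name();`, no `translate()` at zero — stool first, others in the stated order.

stool();
translate([3, 29, 399]) stool_2();
translate([505, 0, 0]) spool();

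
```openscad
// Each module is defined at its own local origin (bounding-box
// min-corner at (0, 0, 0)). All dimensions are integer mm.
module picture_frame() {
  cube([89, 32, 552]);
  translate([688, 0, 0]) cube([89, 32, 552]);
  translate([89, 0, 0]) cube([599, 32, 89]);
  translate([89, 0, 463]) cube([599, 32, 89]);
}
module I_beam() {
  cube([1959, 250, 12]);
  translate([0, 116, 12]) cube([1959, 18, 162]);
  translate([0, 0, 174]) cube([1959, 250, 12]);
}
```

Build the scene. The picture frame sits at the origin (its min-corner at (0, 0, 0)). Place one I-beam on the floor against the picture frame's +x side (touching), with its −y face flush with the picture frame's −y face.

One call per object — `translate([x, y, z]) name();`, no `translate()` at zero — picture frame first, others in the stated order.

picture_frame();
translate([777, 0, 0]) I_beam();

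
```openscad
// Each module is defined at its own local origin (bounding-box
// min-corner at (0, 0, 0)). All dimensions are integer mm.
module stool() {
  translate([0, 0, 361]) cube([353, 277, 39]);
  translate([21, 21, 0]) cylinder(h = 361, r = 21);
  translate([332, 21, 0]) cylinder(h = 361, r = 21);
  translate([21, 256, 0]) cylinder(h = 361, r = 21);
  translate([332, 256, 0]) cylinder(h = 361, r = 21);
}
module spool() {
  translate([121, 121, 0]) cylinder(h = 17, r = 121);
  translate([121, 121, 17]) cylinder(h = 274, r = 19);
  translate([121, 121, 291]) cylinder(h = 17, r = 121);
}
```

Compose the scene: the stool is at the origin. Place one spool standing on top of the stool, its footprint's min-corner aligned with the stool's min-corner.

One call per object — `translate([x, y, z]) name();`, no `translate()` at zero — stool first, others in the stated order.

stool();
translate([0, 0, 400]) spool();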